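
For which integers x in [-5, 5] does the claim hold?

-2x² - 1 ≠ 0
Over all integers in [-5, 5], LHS − RHS is always negative; it is closest to 0 at x = 0, where it equals -1:
x = 0: LHS = -2·0² - 1 = -1; -1 ≠ 0 — holds
At the ends of the range:
x = -5: LHS = -2·(-5)² - 1 = -51; -51 ≠ 0 — holds
x = 5: LHS = -2·5² - 1 = -51; -51 ≠ 0 — holds
Hence LHS − RHS is never 0, i.e. the two sides are never equal, so the relation holds for every integer in [-5, 5].

Answer: All integers in [-5, 5]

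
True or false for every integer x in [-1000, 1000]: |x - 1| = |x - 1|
LHS − RHS = 0 at every integer in [-1000, 1000]; the two sides always agree. For instance:
x = -1000: LHS = |(-1000) - 1| = |-1001| = 1001, RHS = |(-1000) - 1| = |-1001| = 1001; 1001 = 1001 — holds
x = 0: LHS = |0 - 1| = |-1| = 1, RHS = |0 - 1| = |-1| = 1; 1 = 1 — holds
x = 1000: LHS = |1000 - 1| = |999| = 999, RHS = |1000 - 1| = |999| = 999; 999 = 999 — holds
The sides are never unequal, so the relation holds for every integer in [-1000, 1000].

No counterexample exists.

Answer: True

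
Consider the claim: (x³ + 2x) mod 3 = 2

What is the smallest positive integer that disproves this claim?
Testing positive integers:
x = 1: LHS = (1³ + 2·1) mod 3 = 3 mod 3 = 0; 0 = 2 — FAILS  ← smallest positive counterexample

Answer: x = 1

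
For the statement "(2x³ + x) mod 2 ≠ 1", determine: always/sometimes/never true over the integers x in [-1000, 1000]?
Holds at x = 0: LHS = (2·0³ + 0) mod 2 = 0 mod 2 = 0; 0 ≠ 1 — holds
Fails at x = 1: LHS = (2·1³ + 1) mod 2 = 3 mod 2 = 1; 1 ≠ 1 — FAILS
It is satisfied by some integers in the range but not all.

Answer: Sometimes true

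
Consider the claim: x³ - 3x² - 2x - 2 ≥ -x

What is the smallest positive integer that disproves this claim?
Testing positive integers:
x = 1: LHS = 1³ - 3·1² - 2·1 - 2 = -6; -6 ≥ -1 — FAILS  ← smallest positive counterexample

Answer: x = 1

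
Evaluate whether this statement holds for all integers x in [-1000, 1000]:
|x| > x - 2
Over all integers in [-1000, 1000], LHS − RHS is smallest at x = 0, where it equals 2:
x = 0: LHS = |0| = 0, RHS = 0 - 2 = -2; 0 > -2 — holds
At the ends of the range:
x = -1000: LHS = |-1000| = 1000, RHS = (-1000) - 2 = -1002; 1000 > -1002 — holds
x = 1000: LHS = |1000| = 1000, RHS = 1000 - 2 = 998; 1000 > 998 — holds
Hence LHS − RHS is never zero or negative, i.e. LHS > RHS throughout, so the relation holds for every integer in [-1000, 1000].

No counterexample exists.

Answer: True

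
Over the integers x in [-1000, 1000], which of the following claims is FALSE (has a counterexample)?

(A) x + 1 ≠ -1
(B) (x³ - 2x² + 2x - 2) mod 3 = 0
(A) x = -2: LHS = (-2) + 1 = -1; -1 ≠ -1 — FAILS
(B) x = 0: LHS = (0³ - 2·0² + 2·0 - 2) mod 3 = (-2) mod 3 = 1; 1 = 0 — FAILS

Answer: Both A and B are false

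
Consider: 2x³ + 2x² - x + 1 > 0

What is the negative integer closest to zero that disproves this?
Testing negative integers from -1 downward:
x = -1: LHS = 2·(-1)³ + 2·(-1)² - (-1) + 1 = 2; 2 > 0 — holds
x = -2: LHS = 2·(-2)³ + 2·(-2)² - (-2) + 1 = -5; -5 > 0 — FAILS  ← closest negative counterexample to 0

Answer: x = -2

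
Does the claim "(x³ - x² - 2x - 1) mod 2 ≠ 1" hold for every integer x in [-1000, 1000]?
The claim fails at x = 0:
x = 0: LHS = (0³ - 0² - 2·0 - 1) mod 2 = (-1) mod 2 = 1; 1 ≠ 1 — FAILS

Because a single integer refutes it, the statement is false.

Answer: False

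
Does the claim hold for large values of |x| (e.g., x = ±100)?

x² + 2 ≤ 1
x = 100: LHS = 100² + 2 = 10002; 10002 ≤ 1 — FAILS
x = -100: LHS = (-100)² + 2 = 10002; 10002 ≤ 1 — FAILS

Answer: No, fails for both x = 100 and x = -100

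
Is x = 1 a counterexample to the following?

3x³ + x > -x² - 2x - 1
Substitute x = 1 into the relation:
x = 1: LHS = 3·1³ + 1 = 4, RHS = -1² - 2·1 - 1 = -4; 4 > -4 — holds

The claim holds here, so x = 1 is not a counterexample. (A counterexample exists elsewhere, e.g. x = -1.)

Answer: No, x = 1 is not a counterexample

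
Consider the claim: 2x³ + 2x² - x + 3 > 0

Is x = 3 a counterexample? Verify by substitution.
Substitute x = 3 into the relation:
x = 3: LHS = 2·3³ + 2·3² - 3 + 3 = 72; 72 > 0 — holds

The claim holds here, so x = 3 is not a counterexample. (A counterexample exists elsewhere, e.g. x = -2.)

Answer: No, x = 3 is not a counterexample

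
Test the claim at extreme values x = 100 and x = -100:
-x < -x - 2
x = 100: RHS = -100 - 2 = -102; -100 < -102 — FAILS
x = -100: LHS = -(-100) = 100, RHS = -(-100) - 2 = 98; 100 < 98 — FAILS

Answer: No, fails for both x = 100 and x = -100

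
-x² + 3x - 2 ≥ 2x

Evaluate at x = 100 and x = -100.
x = 100: LHS = -100² + 3·100 - 2 = -9702, RHS = 2·100 = 200; -9702 ≥ 200 — FAILS
x = -100: LHS = -(-100)² + 3·(-100) - 2 = -10302, RHS = 2·(-100) = -200; -10302 ≥ -200 — FAILS

Answer: No, fails for both x = 100 and x = -100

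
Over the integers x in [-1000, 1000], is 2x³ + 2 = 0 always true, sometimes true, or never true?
Holds at x = -1: LHS = 2·(-1)³ + 2 = 0; 0 = 0 — holds
Fails at x = 0: LHS = 2·0³ + 2 = 2; 2 = 0 — FAILS
It is satisfied by some integers in the range but not all.

Answer: Sometimes true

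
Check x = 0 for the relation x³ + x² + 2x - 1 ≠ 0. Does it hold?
x = 0: LHS = 0³ + 0² + 2·0 - 1 = -1; -1 ≠ 0 — holds

The relation is satisfied at x = 0.

Answer: Yes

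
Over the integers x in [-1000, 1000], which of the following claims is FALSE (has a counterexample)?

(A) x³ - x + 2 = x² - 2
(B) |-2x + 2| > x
(A) x = 0: LHS = 0³ - 0 + 2 = 2, RHS = 0² - 2 = -2; 2 = -2 — FAILS
(B) x = 1: LHS = |-2·1 + 2| = |0| = 0; 0 > 1 — FAILS

Answer: Both A and B are false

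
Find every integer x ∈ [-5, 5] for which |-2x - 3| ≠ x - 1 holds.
Over all integers in [-5, 5], LHS − RHS is always positive; it is smallest at x = -1, where it equals 3:
x = -1: LHS = |-2·(-1) - 3| = |-1| = 1, RHS = (-1) - 1 = -2; 1 ≠ -2 — holds
At the ends of the range:
x = -5: LHS = |-2·(-5) - 3| = |7| = 7, RHS = (-5) - 1 = -6; 7 ≠ -6 — holds
x = 5: LHS = |-2·5 - 3| = |-13| = 13, RHS = 5 - 1 = 4; 13 ≠ 4 — holds
Hence LHS − RHS is never 0, i.e. the two sides are never equal, so the relation holds for every integer in [-5, 5].

Answer: All integers in [-5, 5]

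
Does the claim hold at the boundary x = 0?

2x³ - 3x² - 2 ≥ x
x = 0: LHS = 2·0³ - 3·0² - 2 = -2; -2 ≥ 0 — FAILS

The relation fails at x = 0, so x = 0 is a counterexample.

Answer: No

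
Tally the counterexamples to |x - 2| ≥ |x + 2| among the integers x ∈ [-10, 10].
Counterexamples in [-10, 10]: {1, 2, 3, 4, 5, 6, 7, 8, 9, 10}.

Counting them gives 10 values.

Answer: 10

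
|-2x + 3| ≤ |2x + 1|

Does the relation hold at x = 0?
x = 0: LHS = |-2·0 + 3| = |3| = 3, RHS = |2·0 + 1| = |1| = 1; 3 ≤ 1 — FAILS

The relation fails at x = 0, so x = 0 is a counterexample.

Answer: No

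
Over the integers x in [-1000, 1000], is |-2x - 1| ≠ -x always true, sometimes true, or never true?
Holds at x = 0: LHS = |-2·0 - 1| = |-1| = 1, RHS = -0 = 0; 1 ≠ 0 — holds
Fails at x = -1: LHS = |-2·(-1) - 1| = |1| = 1, RHS = -(-1) = 1; 1 ≠ 1 — FAILS
It is satisfied by some integers in the range but not all.

Answer: Sometimes true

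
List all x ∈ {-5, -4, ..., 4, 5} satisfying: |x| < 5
Holds for: {-4, -3, -2, -1, 0, 1, 2, 3, 4}
Fails for: {-5, 5}

Answer: {-4, -3, -2, -1, 0, 1, 2, 3, 4}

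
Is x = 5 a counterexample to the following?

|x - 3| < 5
Substitute x = 5 into the relation:
x = 5: LHS = |5 - 3| = |2| = 2; 2 < 5 — holds

The claim holds here, so x = 5 is not a counterexample. (A counterexample exists elsewhere, e.g. x = -2.)

Answer: No, x = 5 is not a counterexample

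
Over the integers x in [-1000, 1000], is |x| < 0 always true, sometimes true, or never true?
An absolute value is never negative, so the left side is ≥ 0 for every x, while the right side is 0. Tightest case in [-1000, 1000] is x = 0:
x = 0: LHS = |0| = 0; 0 < 0 — FAILS
Hence LHS − RHS is never negative, i.e. LHS ≥ RHS throughout, so the claimed relation (<) fails for every integer in [-1000, 1000].

No integer in the range satisfies it.

Answer: Never true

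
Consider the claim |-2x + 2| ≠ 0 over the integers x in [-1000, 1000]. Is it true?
The claim fails at x = 1:
x = 1: LHS = |-2·1 + 2| = |0| = 0; 0 ≠ 0 — FAILS

Because a single integer refutes it, the statement is false.

Answer: False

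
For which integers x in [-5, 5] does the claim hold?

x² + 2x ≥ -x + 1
Holds for: {-5, -4, 1, 2, 3, 4, 5}
Fails for: {-3, -2, -1, 0}

Answer: {-5, -4, 1, 2, 3, 4, 5}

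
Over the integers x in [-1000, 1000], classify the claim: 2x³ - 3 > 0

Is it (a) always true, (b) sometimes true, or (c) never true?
Holds at x = 2: LHS = 2·2³ - 3 = 13; 13 > 0 — holds
Fails at x = 0: LHS = 2·0³ - 3 = -3; -3 > 0 — FAILS
It is satisfied by some integers in the range but not all.

Answer: Sometimes true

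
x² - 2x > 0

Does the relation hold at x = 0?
x = 0: LHS = 0² - 2·0 = 0; 0 > 0 — FAILS

The relation fails at x = 0, so x = 0 is a counterexample.

Answer: No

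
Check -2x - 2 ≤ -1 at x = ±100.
x = 100: LHS = -2·100 - 2 = -202; -202 ≤ -1 — holds
x = -100: LHS = -2·(-100) - 2 = 198; 198 ≤ -1 — FAILS

Answer: Partially: holds for x = 100, fails for x = -100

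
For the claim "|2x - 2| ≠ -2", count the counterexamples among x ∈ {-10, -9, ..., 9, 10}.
An absolute value is never negative, so the left side is ≥ 0 for every x, while the right side is -2. Tightest case in [-10, 10] is x = 1:
x = 1: LHS = |2·1 - 2| = |0| = 0; 0 ≠ -2 — holds
Hence LHS − RHS is never 0, i.e. the two sides are never equal, so the relation holds for every integer in [-10, 10].

No counterexample appears in that range.

Answer: 0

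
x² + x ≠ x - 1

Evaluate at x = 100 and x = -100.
x = 100: LHS = 100² + 100 = 10100, RHS = 100 - 1 = 99; 10100 ≠ 99 — holds
x = -100: LHS = (-100)² + (-100) = 9900, RHS = (-100) - 1 = -101; 9900 ≠ -101 — holds

Answer: Yes, holds for both x = 100 and x = -100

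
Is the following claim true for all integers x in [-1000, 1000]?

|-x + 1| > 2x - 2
The claim fails at x = 1:
x = 1: LHS = |-1 + 1| = |0| = 0, RHS = 2·1 - 2 = 0; 0 > 0 — FAILS

Because a single integer refutes it, the statement is false.

Answer: False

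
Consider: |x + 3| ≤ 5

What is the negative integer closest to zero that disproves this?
Testing negative integers from -1 downward:
(x = -1 through x = -3 all satisfy the relation; showing from x = -4.)
x = -4: LHS = |(-4) + 3| = |-1| = 1; 1 ≤ 5 — holds
x = -5: LHS = |(-5) + 3| = |-2| = 2; 2 ≤ 5 — holds
x = -6: LHS = |(-6) + 3| = |-3| = 3; 3 ≤ 5 — holds
x = -7: LHS = |(-7) + 3| = |-4| = 4; 4 ≤ 5 — holds
x = -8: LHS = |(-8) + 3| = |-5| = 5; 5 ≤ 5 — holds
x = -9: LHS = |(-9) + 3| = |-6| = 6; 6 ≤ 5 — FAILS  ← closest negative counterexample to 0

Answer: x = -9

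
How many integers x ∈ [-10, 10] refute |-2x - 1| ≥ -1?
An absolute value is never negative, so the left side is ≥ 0 for every x, while the right side is -1. Tightest case in [-10, 10] is x = 0:
x = 0: LHS = |-2·0 - 1| = |-1| = 1; 1 ≥ -1 — holds
Hence LHS − RHS is never negative, i.e. LHS ≥ RHS throughout, so the relation holds for every integer in [-10, 10].

No counterexample appears in that range.

Answer: 0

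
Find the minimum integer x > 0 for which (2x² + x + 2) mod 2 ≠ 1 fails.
Testing positive integers:
x = 1: LHS = (2·1² + 1 + 2) mod 2 = 5 mod 2 = 1; 1 ≠ 1 — FAILS  ← smallest positive counterexample

Answer: x = 1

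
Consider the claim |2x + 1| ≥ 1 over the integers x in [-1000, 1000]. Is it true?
Over all integers in [-1000, 1000], LHS − RHS is smallest at x = 0, where it equals 0:
x = 0: LHS = |2·0 + 1| = |1| = 1; 1 ≥ 1 — holds
At the ends of the range:
x = -1000: LHS = |2·(-1000) + 1| = |-1999| = 1999; 1999 ≥ 1 — holds
x = 1000: LHS = |2·1000 + 1| = |2001| = 2001; 2001 ≥ 1 — holds
Hence LHS − RHS is never negative, i.e. LHS ≥ RHS throughout, so the relation holds for every integer in [-1000, 1000].

No counterexample exists.

Answer: True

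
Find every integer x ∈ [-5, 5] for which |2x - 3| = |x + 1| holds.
Holds for: {4}
Fails for: {-5, -4, -3, -2, -1, 0, 1, 2, 3, 5}

Answer: {4}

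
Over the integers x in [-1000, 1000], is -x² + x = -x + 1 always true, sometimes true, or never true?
Holds at x = 1: LHS = -1² + 1 = 0, RHS = -1 + 1 = 0; 0 = 0 — holds
Fails at x = 0: LHS = -0² + 0 = 0, RHS = -0 + 1 = 1; 0 = 1 — FAILS
It is satisfied by some integers in the range but not all.

Answer: Sometimes true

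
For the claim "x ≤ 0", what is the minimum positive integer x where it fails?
Testing positive integers:
x = 1: 1 ≤ 0 — FAILS  ← smallest positive counterexample

Answer: x = 1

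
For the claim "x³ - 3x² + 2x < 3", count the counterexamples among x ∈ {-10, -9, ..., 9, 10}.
Counterexamples in [-10, 10]: {3, 4, 5, 6, 7, 8, 9, 10}.

Counting them gives 8 values.

Answer: 8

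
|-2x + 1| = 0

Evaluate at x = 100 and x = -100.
x = 100: LHS = |-2·100 + 1| = |-199| = 199; 199 = 0 — FAILS
x = -100: LHS = |-2·(-100) + 1| = |201| = 201; 201 = 0 — FAILS

Answer: No, fails for both x = 100 and x = -100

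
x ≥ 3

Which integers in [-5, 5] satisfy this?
Holds for: {3, 4, 5}
Fails for: {-5, -4, -3, -2, -1, 0, 1, 2}

Answer: {3, 4, 5}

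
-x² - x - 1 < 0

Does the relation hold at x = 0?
x = 0: LHS = -0² - 0 - 1 = -1; -1 < 0 — holds

The relation is satisfied at x = 0.

Answer: Yes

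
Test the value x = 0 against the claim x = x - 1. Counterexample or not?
Substitute x = 0 into the relation:
x = 0: RHS = 0 - 1 = -1; 0 = -1 — FAILS

Since the claim fails at x = 0, this value is a counterexample.

Answer: Yes, x = 0 is a counterexample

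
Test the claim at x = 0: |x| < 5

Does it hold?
x = 0: LHS = |0| = 0; 0 < 5 — holds

The relation is satisfied at x = 0.

Answer: Yes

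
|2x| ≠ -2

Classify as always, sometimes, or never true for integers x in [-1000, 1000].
An absolute value is never negative, so the left side is ≥ 0 for every x, while the right side is -2. Tightest case in [-1000, 1000] is x = 0:
x = 0: LHS = |2·0| = |0| = 0; 0 ≠ -2 — holds
Hence LHS − RHS is never 0, i.e. the two sides are never equal, so the relation holds for every integer in [-1000, 1000].

No counterexample exists.

Answer: Always true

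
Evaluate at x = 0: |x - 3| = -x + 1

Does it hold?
x = 0: LHS = |0 - 3| = |-3| = 3, RHS = -0 + 1 = 1; 3 = 1 — FAILS

The relation fails at x = 0, so x = 0 is a counterexample.

Answer: No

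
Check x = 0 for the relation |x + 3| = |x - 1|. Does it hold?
x = 0: LHS = |0 + 3| = |3| = 3, RHS = |0 - 1| = |-1| = 1; 3 = 1 — FAILS

The relation fails at x = 0, so x = 0 is a counterexample.

Answer: No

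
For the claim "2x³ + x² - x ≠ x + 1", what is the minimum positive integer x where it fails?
Testing positive integers:
x = 1: LHS = 2·1³ + 1² - 1 = 2, RHS = 1 + 1 = 2; 2 ≠ 2 — FAILS  ← smallest positive counterexample

Answer: x = 1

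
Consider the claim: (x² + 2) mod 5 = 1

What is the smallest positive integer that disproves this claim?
Testing positive integers:
x = 1: LHS = (1² + 2) mod 5 = 3 mod 5 = 3; 3 = 1 — FAILS  ← smallest positive counterexample

Answer: x = 1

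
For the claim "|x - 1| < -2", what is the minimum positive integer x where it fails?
Testing positive integers:
x = 1: LHS = |1 - 1| = |0| = 0; 0 < -2 — FAILS  ← smallest positive counterexample

Answer: x = 1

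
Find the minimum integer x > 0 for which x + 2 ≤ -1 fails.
Testing positive integers:
x = 1: LHS = 1 + 2 = 3; 3 ≤ -1 — FAILS  ← smallest positive counterexample

Answer: x = 1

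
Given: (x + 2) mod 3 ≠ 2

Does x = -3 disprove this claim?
Substitute x = -3 into the relation:
x = -3: LHS = ((-3) + 2) mod 3 = (-1) mod 3 = 2; 2 ≠ 2 — FAILS

Since the claim fails at x = -3, this value is a counterexample.

Answer: Yes, x = -3 is a counterexample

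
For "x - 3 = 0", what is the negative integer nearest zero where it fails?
Testing negative integers from -1 downward:
x = -1: LHS = (-1) - 3 = -4; -4 = 0 — FAILS  ← closest negative counterexample to 0

Answer: x = -1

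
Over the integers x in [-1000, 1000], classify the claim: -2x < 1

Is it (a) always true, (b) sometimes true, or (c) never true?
Holds at x = 0: LHS = -2·0 = 0; 0 < 1 — holds
Fails at x = -1: LHS = -2·(-1) = 2; 2 < 1 — FAILS
It is satisfied by some integers in the range but not all.

Answer: Sometimes true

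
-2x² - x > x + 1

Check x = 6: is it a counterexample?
Substitute x = 6 into the relation:
x = 6: LHS = -2·6² - 6 = -78, RHS = 6 + 1 = 7; -78 > 7 — FAILS

Since the claim fails at x = 6, this value is a counterexample.

Answer: Yes, x = 6 is a counterexample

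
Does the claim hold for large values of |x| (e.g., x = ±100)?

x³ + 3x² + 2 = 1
x = 100: LHS = 100³ + 3·100² + 2 = 1030002; 1030002 = 1 — FAILS
x = -100: LHS = (-100)³ + 3·(-100)² + 2 = -969998; -969998 = 1 — FAILS

Answer: No, fails for both x = 100 and x = -100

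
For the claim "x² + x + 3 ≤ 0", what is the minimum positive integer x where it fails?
Testing positive integers:
x = 1: LHS = 1² + 1 + 3 = 5; 5 ≤ 0 — FAILS  ← smallest positive counterexample

Answer: x = 1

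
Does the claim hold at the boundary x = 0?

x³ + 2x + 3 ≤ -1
x = 0: LHS = 0³ + 2·0 + 3 = 3; 3 ≤ -1 — FAILS

The relation fails at x = 0, so x = 0 is a counterexample.

Answer: No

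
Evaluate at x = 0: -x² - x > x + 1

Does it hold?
x = 0: LHS = -0² - 0 = 0, RHS = 0 + 1 = 1; 0 > 1 — FAILS

The relation fails at x = 0, so x = 0 is a counterexample.

Answer: No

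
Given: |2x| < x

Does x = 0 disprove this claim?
Substitute x = 0 into the relation:
x = 0: LHS = |2·0| = |0| = 0; 0 < 0 — FAILS

Since the claim fails at x = 0, this value is a counterexample.

Answer: Yes, x = 0 is a counterexample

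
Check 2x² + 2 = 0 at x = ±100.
x = 100: LHS = 2·100² + 2 = 20002; 20002 = 0 — FAILS
x = -100: LHS = 2·(-100)² + 2 = 20002; 20002 = 0 — FAILS

Answer: No, fails for both x = 100 and x = -100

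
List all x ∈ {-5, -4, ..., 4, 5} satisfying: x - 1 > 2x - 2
Holds for: {-5, -4, -3, -2, -1, 0}
Fails for: {1, 2, 3, 4, 5}

Answer: {-5, -4, -3, -2, -1, 0}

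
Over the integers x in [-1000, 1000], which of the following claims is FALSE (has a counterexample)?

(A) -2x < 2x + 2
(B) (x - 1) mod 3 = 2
(A) x = -1: LHS = -2·(-1) = 2, RHS = 2·(-1) + 2 = 0; 2 < 0 — FAILS
(B) x = 1: LHS = (1 - 1) mod 3 = 0 mod 3 = 0; 0 = 2 — FAILS

Answer: Both A and B are false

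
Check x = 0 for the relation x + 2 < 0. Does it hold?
x = 0: LHS = 0 + 2 = 2; 2 < 0 — FAILS

The relation fails at x = 0, so x = 0 is a counterexample.

Answer: No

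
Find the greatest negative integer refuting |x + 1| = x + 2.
Testing negative integers from -1 downward:
x = -1: LHS = |(-1) + 1| = |0| = 0, RHS = (-1) + 2 = 1; 0 = 1 — FAILS  ← closest negative counterexample to 0

Answer: x = -1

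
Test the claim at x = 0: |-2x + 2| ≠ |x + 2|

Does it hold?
x = 0: LHS = |-2·0 + 2| = |2| = 2, RHS = |0 + 2| = |2| = 2; 2 ≠ 2 — FAILS

The relation fails at x = 0, so x = 0 is a counterexample.

Answer: No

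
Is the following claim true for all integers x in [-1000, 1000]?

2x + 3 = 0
The claim fails at x = 0:
x = 0: LHS = 2·0 + 3 = 3; 3 = 0 — FAILS

Because a single integer refutes it, the statement is false.

Answer: False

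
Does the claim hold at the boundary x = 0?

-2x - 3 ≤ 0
x = 0: LHS = -2·0 - 3 = -3; -3 ≤ 0 — holds

The relation is satisfied at x = 0.

Answer: Yes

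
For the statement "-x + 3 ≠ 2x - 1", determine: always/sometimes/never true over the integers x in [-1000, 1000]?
Track d = LHS − RHS over the integers in [-1000, 1000]. Equality would need d = 0, but d changes sign only between consecutive integers, jumping over 0:
x = 1: LHS = -1 + 3 = 2, RHS = 2·1 - 1 = 1; 2 ≠ 1 — holds  (d = 1)
x = 2: LHS = -2 + 3 = 1, RHS = 2·2 - 1 = 3; 1 ≠ 3 — holds  (d = -2)
Away from these crossings d keeps a constant sign, and checking every integer in [-1000, 1000] confirms d ≠ 0 throughout. Hence the two sides are never equal, so the relation holds for every integer in [-1000, 1000].

No counterexample exists.

Answer: Always true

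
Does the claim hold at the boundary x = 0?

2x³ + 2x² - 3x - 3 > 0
x = 0: LHS = 2·0³ + 2·0² - 3·0 - 3 = -3; -3 > 0 — FAILS

The relation fails at x = 0, so x = 0 is a counterexample.

Answer: No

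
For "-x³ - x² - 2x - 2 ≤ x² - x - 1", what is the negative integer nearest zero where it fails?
Testing negative integers from -1 downward:
x = -1: LHS = -(-1)³ - (-1)² - 2·(-1) - 2 = 0, RHS = (-1)² - (-1) - 1 = 1; 0 ≤ 1 — holds
x = -2: LHS = -(-2)³ - (-2)² - 2·(-2) - 2 = 6, RHS = (-2)² - (-2) - 1 = 5; 6 ≤ 5 — FAILS  ← closest negative counterexample to 0

Answer: x = -2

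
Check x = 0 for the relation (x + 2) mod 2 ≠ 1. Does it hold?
x = 0: LHS = (0 + 2) mod 2 = 2 mod 2 = 0; 0 ≠ 1 — holds

The relation is satisfied at x = 0.

Answer: Yes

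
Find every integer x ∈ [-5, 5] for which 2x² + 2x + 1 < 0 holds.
Over all integers in [-5, 5], LHS − RHS is smallest at x = 0, where it equals 1:
x = 0: LHS = 2·0² + 2·0 + 1 = 1; 1 < 0 — FAILS
At the ends of the range:
x = -5: LHS = 2·(-5)² + 2·(-5) + 1 = 41; 41 < 0 — FAILS
x = 5: LHS = 2·5² + 2·5 + 1 = 61; 61 < 0 — FAILS
Hence LHS − RHS is never negative, i.e. LHS ≥ RHS throughout, so the claimed relation (<) fails for every integer in [-5, 5].

Answer: None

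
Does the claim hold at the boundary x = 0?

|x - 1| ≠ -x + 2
x = 0: LHS = |0 - 1| = |-1| = 1, RHS = -0 + 2 = 2; 1 ≠ 2 — holds

The relation is satisfied at x = 0.

Answer: Yes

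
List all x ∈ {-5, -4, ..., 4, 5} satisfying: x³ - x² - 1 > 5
Holds for: {3, 4, 5}
Fails for: {-5, -4, -3, -2, -1, 0, 1, 2}

Answer: {3, 4, 5}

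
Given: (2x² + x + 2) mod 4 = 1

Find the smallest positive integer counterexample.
Testing positive integers:
x = 1: LHS = (2·1² + 1 + 2) mod 4 = 5 mod 4 = 1; 1 = 1 — holds
x = 2: LHS = (2·2² + 2 + 2) mod 4 = 12 mod 4 = 0; 0 = 1 — FAILS  ← smallest positive counterexample

Answer: x = 2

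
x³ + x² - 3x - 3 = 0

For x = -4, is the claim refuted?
Substitute x = -4 into the relation:
x = -4: LHS = (-4)³ + (-4)² - 3·(-4) - 3 = -39; -39 = 0 — FAILS

Since the claim fails at x = -4, this value is a counterexample.

Answer: Yes, x = -4 is a counterexample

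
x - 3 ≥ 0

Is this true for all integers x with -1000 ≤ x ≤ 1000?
The claim fails at x = 0:
x = 0: LHS = 0 - 3 = -3; -3 ≥ 0 — FAILS

Because a single integer refutes it, the statement is false.

Answer: False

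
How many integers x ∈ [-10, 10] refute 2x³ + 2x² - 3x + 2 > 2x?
Counterexamples in [-10, 10]: {-10, -9, -8, -7, -6, -5, -4, -3}.

Counting them gives 8 values.

Answer: 8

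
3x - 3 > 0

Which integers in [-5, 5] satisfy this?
Holds for: {2, 3, 4, 5}
Fails for: {-5, -4, -3, -2, -1, 0, 1}

Answer: {2, 3, 4, 5}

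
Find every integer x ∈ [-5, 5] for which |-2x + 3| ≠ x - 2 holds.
Over all integers in [-5, 5], LHS − RHS is always positive; it is smallest at x = 2, where it equals 1:
x = 2: LHS = |-2·2 + 3| = |-1| = 1, RHS = 2 - 2 = 0; 1 ≠ 0 — holds
At the ends of the range:
x = -5: LHS = |-2·(-5) + 3| = |13| = 13, RHS = (-5) - 2 = -7; 13 ≠ -7 — holds
x = 5: LHS = |-2·5 + 3| = |-7| = 7, RHS = 5 - 2 = 3; 7 ≠ 3 — holds
Hence LHS − RHS is never 0, i.e. the two sides are never equal, so the relation holds for every integer in [-5, 5].

Answer: All integers in [-5, 5]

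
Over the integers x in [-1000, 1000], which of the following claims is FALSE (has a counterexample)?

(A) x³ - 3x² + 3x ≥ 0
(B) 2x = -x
(A) x = -1: LHS = (-1)³ - 3·(-1)² + 3·(-1) = -7; -7 ≥ 0 — FAILS
(B) x = 1: LHS = 2·1 = 2; 2 = -1 — FAILS

Answer: Both A and B are false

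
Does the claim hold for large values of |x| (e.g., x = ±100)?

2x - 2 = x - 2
x = 100: LHS = 2·100 - 2 = 198, RHS = 100 - 2 = 98; 198 = 98 — FAILS
x = -100: LHS = 2·(-100) - 2 = -202, RHS = (-100) - 2 = -102; -202 = -102 — FAILS

Answer: No, fails for both x = 100 and x = -100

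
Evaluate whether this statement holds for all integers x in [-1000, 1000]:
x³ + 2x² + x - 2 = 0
The claim fails at x = 0:
x = 0: LHS = 0³ + 2·0² + 0 - 2 = -2; -2 = 0 — FAILS

Because a single integer refutes it, the statement is false.

Answer: False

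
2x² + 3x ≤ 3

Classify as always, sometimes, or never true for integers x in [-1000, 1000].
Holds at x = 0: LHS = 2·0² + 3·0 = 0; 0 ≤ 3 — holds
Fails at x = 1: LHS = 2·1² + 3·1 = 5; 5 ≤ 3 — FAILS
It is satisfied by some integers in the range but not all.

Answer: Sometimes true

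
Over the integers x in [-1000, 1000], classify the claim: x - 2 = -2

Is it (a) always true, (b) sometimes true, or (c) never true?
Holds at x = 0: LHS = 0 - 2 = -2; -2 = -2 — holds
Fails at x = 1: LHS = 1 - 2 = -1; -1 = -2 — FAILS
It is satisfied by some integers in the range but not all.

Answer: Sometimes true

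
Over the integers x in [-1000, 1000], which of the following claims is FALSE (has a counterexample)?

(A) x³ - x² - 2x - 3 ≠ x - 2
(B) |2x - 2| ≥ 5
(A) x = -1: LHS = (-1)³ - (-1)² - 2·(-1) - 3 = -3, RHS = (-1) - 2 = -3; -3 ≠ -3 — FAILS
(B) x = 0: LHS = |2·0 - 2| = |-2| = 2; 2 ≥ 5 — FAILS

Answer: Both A and B are false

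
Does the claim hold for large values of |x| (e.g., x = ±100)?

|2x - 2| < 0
x = 100: LHS = |2·100 - 2| = |198| = 198; 198 < 0 — FAILS
x = -100: LHS = |2·(-100) - 2| = |-202| = 202; 202 < 0 — FAILS

Answer: No, fails for both x = 100 and x = -100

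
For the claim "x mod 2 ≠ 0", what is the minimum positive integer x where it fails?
Testing positive integers:
x = 1: LHS = 1 mod 2 = 1; 1 ≠ 0 — holds
x = 2: LHS = 2 mod 2 = 0; 0 ≠ 0 — FAILS  ← smallest positive counterexample

Answer: x = 2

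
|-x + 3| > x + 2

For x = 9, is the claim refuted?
Substitute x = 9 into the relation:
x = 9: LHS = |-9 + 3| = |-6| = 6, RHS = 9 + 2 = 11; 6 > 11 — FAILS

Since the claim fails at x = 9, this value is a counterexample.

Answer: Yes, x = 9 is a counterexample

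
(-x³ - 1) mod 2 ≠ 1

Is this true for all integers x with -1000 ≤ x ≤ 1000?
The claim fails at x = 0:
x = 0: LHS = (-0³ - 1) mod 2 = (-1) mod 2 = 1; 1 ≠ 1 — FAILS

Because a single integer refutes it, the statement is false.

Answer: False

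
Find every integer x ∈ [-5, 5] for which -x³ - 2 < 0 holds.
Holds for: {-1, 0, 1, 2, 3, 4, 5}
Fails for: {-5, -4, -3, -2}

Answer: {-1, 0, 1, 2, 3, 4, 5}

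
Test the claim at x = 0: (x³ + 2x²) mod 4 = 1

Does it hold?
x = 0: LHS = (0³ + 2·0²) mod 4 = 0 mod 4 = 0; 0 = 1 — FAILS

The relation fails at x = 0, so x = 0 is a counterexample.

Answer: No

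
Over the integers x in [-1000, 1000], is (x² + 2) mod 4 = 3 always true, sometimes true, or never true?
Holds at x = 1: LHS = (1² + 2) mod 4 = 3 mod 4 = 3; 3 = 3 — holds
Fails at x = 0: LHS = (0² + 2) mod 4 = 2 mod 4 = 2; 2 = 3 — FAILS
It is satisfied by some integers in the range but not all.

Answer: Sometimes true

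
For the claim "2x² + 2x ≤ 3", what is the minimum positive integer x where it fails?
Testing positive integers:
x = 1: LHS = 2·1² + 2·1 = 4; 4 ≤ 3 — FAILS  ← smallest positive counterexample

Answer: x = 1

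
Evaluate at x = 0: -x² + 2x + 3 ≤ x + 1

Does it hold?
x = 0: LHS = -0² + 2·0 + 3 = 3, RHS = 0 + 1 = 1; 3 ≤ 1 — FAILS

The relation fails at x = 0, so x = 0 is a counterexample.

Answer: No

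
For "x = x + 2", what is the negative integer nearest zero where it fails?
Testing negative integers from -1 downward:
x = -1: RHS = (-1) + 2 = 1; -1 = 1 — FAILS  ← closest negative counterexample to 0

Answer: x = -1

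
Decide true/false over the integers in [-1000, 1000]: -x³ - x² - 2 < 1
The claim fails at x = -2:
x = -2: LHS = -(-2)³ - (-2)² - 2 = 2; 2 < 1 — FAILS

Because a single integer refutes it, the statement is false.

Answer: False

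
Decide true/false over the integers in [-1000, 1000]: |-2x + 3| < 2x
The claim fails at x = 0:
x = 0: LHS = |-2·0 + 3| = |3| = 3, RHS = 2·0 = 0; 3 < 0 — FAILS

Because a single integer refutes it, the statement is false.

Answer: False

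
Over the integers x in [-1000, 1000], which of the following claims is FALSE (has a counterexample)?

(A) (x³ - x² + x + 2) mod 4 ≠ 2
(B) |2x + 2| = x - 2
(A) x = 0: LHS = (0³ - 0² + 0 + 2) mod 4 = 2 mod 4 = 2; 2 ≠ 2 — FAILS
(B) x = 0: LHS = |2·0 + 2| = |2| = 2, RHS = 0 - 2 = -2; 2 = -2 — FAILS

Answer: Both A and B are false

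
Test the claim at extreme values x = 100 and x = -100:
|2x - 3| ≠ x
x = 100: LHS = |2·100 - 3| = |197| = 197; 197 ≠ 100 — holds
x = -100: LHS = |2·(-100) - 3| = |-203| = 203; 203 ≠ -100 — holds

Answer: Yes, holds for both x = 100 and x = -100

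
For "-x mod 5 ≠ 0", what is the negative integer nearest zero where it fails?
Testing negative integers from -1 downward:
x = -1: LHS = (-(-1)) mod 5 = 1 mod 5 = 1; 1 ≠ 0 — holds
x = -2: LHS = (-(-2)) mod 5 = 2 mod 5 = 2; 2 ≠ 0 — holds
x = -3: LHS = (-(-3)) mod 5 = 3 mod 5 = 3; 3 ≠ 0 — holds
x = -4: LHS = (-(-4)) mod 5 = 4 mod 5 = 4; 4 ≠ 0 — holds
x = -5: LHS = (-(-5)) mod 5 = 5 mod 5 = 0; 0 ≠ 0 — FAILS  ← closest negative counterexample to 0

Answer: x = -5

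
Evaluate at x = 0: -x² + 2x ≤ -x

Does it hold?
x = 0: LHS = -0² + 2·0 = 0, RHS = -0 = 0; 0 ≤ 0 — holds

The relation is satisfied at x = 0.

Answer: Yes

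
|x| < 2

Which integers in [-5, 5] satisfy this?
Holds for: {-1, 0, 1}
Fails for: {-5, -4, -3, -2, 2, 3, 4, 5}

Answer: {-1, 0, 1}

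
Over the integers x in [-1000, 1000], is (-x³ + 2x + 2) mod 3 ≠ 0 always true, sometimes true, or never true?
Holds at x = 0: LHS = (-0³ + 2·0 + 2) mod 3 = 2 mod 3 = 2; 2 ≠ 0 — holds
Fails at x = 1: LHS = (-1³ + 2·1 + 2) mod 3 = 3 mod 3 = 0; 0 ≠ 0 — FAILS
It is satisfied by some integers in the range but not all.

Answer: Sometimes true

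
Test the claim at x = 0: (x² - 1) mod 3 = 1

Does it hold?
x = 0: LHS = (0² - 1) mod 3 = (-1) mod 3 = 2; 2 = 1 — FAILS

The relation fails at x = 0, so x = 0 is a counterexample.

Answer: No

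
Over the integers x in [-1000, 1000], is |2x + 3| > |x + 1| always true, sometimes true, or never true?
Holds at x = 0: LHS = |2·0 + 3| = |3| = 3, RHS = |0 + 1| = |1| = 1; 3 > 1 — holds
Fails at x = -2: LHS = |2·(-2) + 3| = |-1| = 1, RHS = |(-2) + 1| = |-1| = 1; 1 > 1 — FAILS
It is satisfied by some integers in the range but not all.

Answer: Sometimes true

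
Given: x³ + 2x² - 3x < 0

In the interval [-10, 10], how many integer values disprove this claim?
Counterexamples in [-10, 10]: {-3, -2, -1, 0, 1, 2, 3, 4, 5, 6, 7, 8, 9, 10}.

Counting them gives 14 values.

Answer: 14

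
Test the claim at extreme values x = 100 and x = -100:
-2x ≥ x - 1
x = 100: LHS = -2·100 = -200, RHS = 100 - 1 = 99; -200 ≥ 99 — FAILS
x = -100: LHS = -2·(-100) = 200, RHS = (-100) - 1 = -101; 200 ≥ -101 — holds

Answer: Partially: fails for x = 100, holds for x = -100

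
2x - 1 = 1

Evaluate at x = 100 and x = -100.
x = 100: LHS = 2·100 - 1 = 199; 199 = 1 — FAILS
x = -100: LHS = 2·(-100) - 1 = -201; -201 = 1 — FAILS

Answer: No, fails for both x = 100 and x = -100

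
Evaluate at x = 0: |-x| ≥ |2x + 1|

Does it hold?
x = 0: LHS = |-0| = |0| = 0, RHS = |2·0 + 1| = |1| = 1; 0 ≥ 1 — FAILS

The relation fails at x = 0, so x = 0 is a counterexample.

Answer: No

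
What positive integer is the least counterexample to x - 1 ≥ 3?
Testing positive integers:
x = 1: LHS = 1 - 1 = 0; 0 ≥ 3 — FAILS  ← smallest positive counterexample

Answer: x = 1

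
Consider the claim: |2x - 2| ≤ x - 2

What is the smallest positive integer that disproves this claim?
Testing positive integers:
x = 1: LHS = |2·1 - 2| = |0| = 0, RHS = 1 - 2 = -1; 0 ≤ -1 — FAILS  ← smallest positive counterexample

Answer: x = 1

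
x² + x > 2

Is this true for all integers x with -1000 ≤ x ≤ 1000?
The claim fails at x = 0:
x = 0: LHS = 0² + 0 = 0; 0 > 2 — FAILS

Because a single integer refutes it, the statement is false.

Answer: False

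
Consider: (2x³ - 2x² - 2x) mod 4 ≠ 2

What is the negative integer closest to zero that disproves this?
Testing negative integers from -1 downward:
x = -1: LHS = (2·(-1)³ - 2·(-1)² - 2·(-1)) mod 4 = (-2) mod 4 = 2; 2 ≠ 2 — FAILS  ← closest negative counterexample to 0

Answer: x = -1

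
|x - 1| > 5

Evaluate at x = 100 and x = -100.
x = 100: LHS = |100 - 1| = |99| = 99; 99 > 5 — holds
x = -100: LHS = |(-100) - 1| = |-101| = 101; 101 > 5 — holds

Answer: Yes, holds for both x = 100 and x = -100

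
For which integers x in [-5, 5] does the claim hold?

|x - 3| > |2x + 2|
Holds for: {-4, -3, -2, -1, 0}
Fails for: {-5, 1, 2, 3, 4, 5}

Answer: {-4, -3, -2, -1, 0}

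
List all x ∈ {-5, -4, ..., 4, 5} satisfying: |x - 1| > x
Holds for: {-5, -4, -3, -2, -1, 0}
Fails for: {1, 2, 3, 4, 5}

Answer: {-5, -4, -3, -2, -1, 0}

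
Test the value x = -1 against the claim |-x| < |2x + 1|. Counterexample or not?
Substitute x = -1 into the relation:
x = -1: LHS = |-(-1)| = |1| = 1, RHS = |2·(-1) + 1| = |-1| = 1; 1 < 1 — FAILS

Since the claim fails at x = -1, this value is a counterexample.

Answer: Yes, x = -1 is a counterexample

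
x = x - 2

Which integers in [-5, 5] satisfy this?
Over all integers in [-5, 5], LHS − RHS is always positive; it is smallest at x = 0, where it equals 2:
x = 0: RHS = 0 - 2 = -2; 0 = -2 — FAILS
At the ends of the range:
x = -5: RHS = (-5) - 2 = -7; -5 = -7 — FAILS
x = 5: RHS = 5 - 2 = 3; 5 = 3 — FAILS
Hence LHS − RHS is never 0, i.e. the two sides are never equal, so the claimed relation (=) fails for every integer in [-5, 5].

Answer: None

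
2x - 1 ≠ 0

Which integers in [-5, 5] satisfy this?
Track d = LHS − RHS over the integers in [-5, 5]. Equality would need d = 0, but d changes sign only between consecutive integers, jumping over 0:
x = 0: LHS = 2·0 - 1 = -1; -1 ≠ 0 — holds  (d = -1)
x = 1: LHS = 2·1 - 1 = 1; 1 ≠ 0 — holds  (d = 1)
Away from these crossings d keeps a constant sign, and checking every integer in [-5, 5] confirms d ≠ 0 throughout. Hence the two sides are never equal, so the relation holds for every integer in [-5, 5].

Answer: All integers in [-5, 5]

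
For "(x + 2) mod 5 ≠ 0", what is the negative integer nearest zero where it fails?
Testing negative integers from -1 downward:
x = -1: LHS = ((-1) + 2) mod 5 = 1 mod 5 = 1; 1 ≠ 0 — holds
x = -2: LHS = ((-2) + 2) mod 5 = 0 mod 5 = 0; 0 ≠ 0 — FAILS  ← closest negative counterexample to 0

Answer: x = -2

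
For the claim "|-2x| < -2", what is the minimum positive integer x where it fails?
Testing positive integers:
x = 1: LHS = |-2·1| = |-2| = 2; 2 < -2 — FAILS  ← smallest positive counterexample

Answer: x = 1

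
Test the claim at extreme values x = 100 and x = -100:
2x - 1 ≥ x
x = 100: LHS = 2·100 - 1 = 199; 199 ≥ 100 — holds
x = -100: LHS = 2·(-100) - 1 = -201; -201 ≥ -100 — FAILS

Answer: Partially: holds for x = 100, fails for x = -100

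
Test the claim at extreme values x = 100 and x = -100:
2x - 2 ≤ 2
x = 100: LHS = 2·100 - 2 = 198; 198 ≤ 2 — FAILS
x = -100: LHS = 2·(-100) - 2 = -202; -202 ≤ 2 — holds

Answer: Partially: fails for x = 100, holds for x = -100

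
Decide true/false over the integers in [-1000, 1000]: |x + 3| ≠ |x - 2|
Track d = LHS − RHS over the integers in [-1000, 1000]. Equality would need d = 0, but d changes sign only between consecutive integers, jumping over 0:
x = -1: LHS = |(-1) + 3| = |2| = 2, RHS = |(-1) - 2| = |-3| = 3; 2 ≠ 3 — holds  (d = -1)
x = 0: LHS = |0 + 3| = |3| = 3, RHS = |0 - 2| = |-2| = 2; 3 ≠ 2 — holds  (d = 1)
Away from these crossings d keeps a constant sign, and checking every integer in [-1000, 1000] confirms d ≠ 0 throughout. Hence the two sides are never equal, so the relation holds for every integer in [-1000, 1000].

No counterexample exists.

Answer: True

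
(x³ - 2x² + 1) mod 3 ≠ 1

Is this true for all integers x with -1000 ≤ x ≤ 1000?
The claim fails at x = 0:
x = 0: LHS = (0³ - 2·0² + 1) mod 3 = 1 mod 3 = 1; 1 ≠ 1 — FAILS

Because a single integer refutes it, the statement is false.

Answer: False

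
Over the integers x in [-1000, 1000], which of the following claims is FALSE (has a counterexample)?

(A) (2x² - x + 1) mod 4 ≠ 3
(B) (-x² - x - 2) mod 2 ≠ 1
(A) x = 2: LHS = (2·2² - 2 + 1) mod 4 = 7 mod 4 = 3; 3 ≠ 3 — FAILS

(B) For a polynomial with integer coefficients, its value mod 2 depends only on x mod 2, so it suffices to check one representative of each residue class, x = 0, 1:
x = 0: LHS = (-0² - 0 - 2) mod 2 = (-2) mod 2 = 0; 0 ≠ 1 — holds
x = 1: LHS = (-1² - 1 - 2) mod 2 = (-4) mod 2 = 0; 0 ≠ 1 — holds
The relation holds in every residue class, so the relation holds for every integer in [-1000, 1000].

Only (A) has a counterexample.

Answer: A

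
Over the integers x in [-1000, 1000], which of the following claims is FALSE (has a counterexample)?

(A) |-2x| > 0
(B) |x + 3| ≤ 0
(A) x = 0: LHS = |-2·0| = |0| = 0; 0 > 0 — FAILS
(B) x = 0: LHS = |0 + 3| = |3| = 3; 3 ≤ 0 — FAILS

Answer: Both A and B are false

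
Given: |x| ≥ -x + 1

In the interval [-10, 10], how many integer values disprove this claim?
Counterexamples in [-10, 10]: {-10, -9, -8, -7, -6, -5, -4, -3, -2, -1, 0}.

Counting them gives 11 values.

Answer: 11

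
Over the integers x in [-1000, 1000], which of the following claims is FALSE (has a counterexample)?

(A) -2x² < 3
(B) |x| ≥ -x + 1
(A) Over all integers in [-1000, 1000], LHS − RHS is largest at x = 0, where it equals -3:
x = 0: LHS = -2·0² = 0; 0 < 3 — holds
At the ends of the range:
x = -1000: LHS = -2·(-1000)² = -2000000; -2000000 < 3 — holds
x = 1000: LHS = -2·1000² = -2000000; -2000000 < 3 — holds
Hence LHS − RHS is never zero or positive, i.e. LHS < RHS throughout, so the relation holds for every integer in [-1000, 1000].

(B) x = 0: LHS = |0| = 0, RHS = -0 + 1 = 1; 0 ≥ 1 — FAILS

Only (B) has a counterexample.

Answer: B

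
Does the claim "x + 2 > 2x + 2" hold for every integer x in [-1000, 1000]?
The claim fails at x = 0:
x = 0: LHS = 0 + 2 = 2, RHS = 2·0 + 2 = 2; 2 > 2 — FAILS

Because a single integer refutes it, the statement is false.

Answer: False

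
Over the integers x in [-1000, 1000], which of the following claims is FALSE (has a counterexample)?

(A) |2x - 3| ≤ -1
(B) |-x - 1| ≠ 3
(A) x = 0: LHS = |2·0 - 3| = |-3| = 3; 3 ≤ -1 — FAILS
(B) x = 2: LHS = |-2 - 1| = |-3| = 3; 3 ≠ 3 — FAILS

Answer: Both A and B are false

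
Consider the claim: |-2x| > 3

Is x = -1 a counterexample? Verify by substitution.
Substitute x = -1 into the relation:
x = -1: LHS = |-2·(-1)| = |2| = 2; 2 > 3 — FAILS

Since the claim fails at x = -1, this value is a counterexample.

Answer: Yes, x = -1 is a counterexample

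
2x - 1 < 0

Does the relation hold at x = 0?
x = 0: LHS = 2·0 - 1 = -1; -1 < 0 — holds

The relation is satisfied at x = 0.

Answer: Yes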